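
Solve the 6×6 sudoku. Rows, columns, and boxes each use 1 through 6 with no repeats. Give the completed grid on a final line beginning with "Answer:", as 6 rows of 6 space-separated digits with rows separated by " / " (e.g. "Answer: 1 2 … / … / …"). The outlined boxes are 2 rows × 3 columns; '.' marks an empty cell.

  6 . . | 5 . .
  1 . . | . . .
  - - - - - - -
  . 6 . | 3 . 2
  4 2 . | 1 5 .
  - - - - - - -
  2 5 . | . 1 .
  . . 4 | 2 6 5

Step 1. [r5c6∈{3,4}] r5c6 is the only open cell in box 6 admitting 3. So r5c6=3.
Step 2. [r2c3∈{2,3,5}] r2c3 is the only open cell in row 2 admitting 5. So r2c3=5.
Step 3. [r2c5∈{2,3,4}] 2 has one home in row 2: r2c5 ⇒ r2c5=2.
Step 4. [r2c2∈{3,4}] 3 has one home in row 2: r2c2 ⇒ r2c2=3.
Step 5. [r1c2∈{4}] only 4 remains possible at r1c2, so r1c2=4.
Step 6. [r2c6∈{4,6}] across col 6, 4 lands solely at r2c6 ⇒ r2c6=4.
Step 7. [r5c4∈{4}] nothing but 4 survives at r5c4. So r5c4=4.
Step 8. [r6c1∈{3}] r6c1 is down to just 3 ⇒ r6c1=3.
Step 9. [r4c3∈{3}] r4c3 is down to just 3 ⇒ r4c3=3.
Step 10. [r3c1∈{5}] r3c1 is down to just 5 ⇒ r3c1=5.
Step 11. [r2c4∈{6}] r2c4 has the single candidate 6. So r2c4=6.
Step 12. [r3c5∈{4}] r3c5 is down to just 4 ⇒ r3c5=4.
Step 13. [r1c5∈{3}] only 3 remains possible at r1c5 ⇒ r1c5=3.
Step 14. [r3c3∈{1}] r3c3's peers cover all but 1, so r3c3=1.
Step 15. [r5c3∈{6}] only 6 remains possible at r5c3. So r5c3=6.
Step 16. [r1c6∈{1}] r1c6 is down to just 1 ⇒ r1c6=1.
Step 17. [r1c3∈{2}] nothing but 2 survives at r1c3. So r1c3=2.
Step 18. [r6c2∈{1}] nothing but 1 survives at r6c2, so r6c2=1.
Step 19. [r4c6∈{6}] r4c6 is down to just 6. So r4c6=6.

Answer: 6 4 2 5 3 1 / 1 3 5 6 2 4 / 5 6 1 3 4 2 / 4 2 3 1 5 6 / 2 5 6 4 1 3 / 3 1 4 2 6 5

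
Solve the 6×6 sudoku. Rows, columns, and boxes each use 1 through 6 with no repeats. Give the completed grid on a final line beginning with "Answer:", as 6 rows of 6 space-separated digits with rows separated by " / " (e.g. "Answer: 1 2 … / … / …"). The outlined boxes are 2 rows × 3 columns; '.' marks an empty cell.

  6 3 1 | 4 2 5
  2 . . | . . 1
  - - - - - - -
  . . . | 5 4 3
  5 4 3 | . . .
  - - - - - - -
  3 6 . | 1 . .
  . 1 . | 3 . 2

Step 1. [r5c3∈{2,4,5}] 2 has one home in row 5: r5c3 ⇒ r5c3=2.
Step 2. [r6c5∈{5,6}] in row 6, 6 fits only at r6c5. So r6c5=6.
Step 3. [r2c3∈{4,5}] row 2 places 4 nowhere but r2c3, so r2c3=4.
Step 4. [r4c4∈{2,6}] row 4 places 2 nowhere but r4c4, so r4c4=2.
Step 5. [r3c1∈{1}] r3c1 has the single candidate 1 ⇒ r3c1=1.
Step 6. [r5c6∈{4}] only 4 remains possible at r5c6 ⇒ r5c6=4.
Step 7. [r2c4∈{6}] nothing but 6 survives at r2c4. So r2c4=6.
Step 8. [r3c2∈{2}] r3c2's peers cover all but 2, so r3c2=2.
Step 9. [r3c3∈{6}] r3c3's peers cover all but 6 ⇒ r3c3=6.
Step 10. [r2c5∈{3}] only 3 remains possible at r2c5, so r2c5=3.
Step 11. [r6c1∈{4}] r6c1 has the single candidate 4 ⇒ r6c1=4.
Step 12. [r5c5∈{5}] r5c5 is down to just 5 ⇒ r5c5=5.
Step 13. [r6c3∈{5}] only 5 remains possible at r6c3 ⇒ r6c3=5.
Step 14. [r4c6∈{6}] r4c6's peers cover all but 6, so r4c6=6.
Step 15. [r2c2∈{5}] only 5 remains possible at r2c2 ⇒ r2c2=5.
Step 16. [r4c5∈{1}] only 1 remains possible at r4c5. So r4c5=1.

Answer: 6 3 1 4 2 5 / 2 5 4 6 3 1 / 1 2 6 5 4 3 / 5 4 3 2 1 6 / 3 6 2 1 5 4 / 4 1 5 3 6 2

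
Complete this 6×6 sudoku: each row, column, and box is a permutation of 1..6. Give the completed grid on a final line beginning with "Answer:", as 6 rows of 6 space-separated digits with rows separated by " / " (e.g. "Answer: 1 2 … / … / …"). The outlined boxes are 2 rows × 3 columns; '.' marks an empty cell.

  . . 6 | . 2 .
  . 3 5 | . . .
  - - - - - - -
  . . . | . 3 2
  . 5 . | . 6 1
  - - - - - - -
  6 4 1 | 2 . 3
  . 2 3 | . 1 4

Step 1. [r4c4∈{4}] nothing but 4 survives at r4c4 ⇒ r4c4=4.
Step 2. [r1c2∈{1}] nothing but 1 survives at r1c2 ⇒ r1c2=1.
Step 3. [r1c1∈{4}] nothing but 4 survives at r1c1 ⇒ r1c1=4.
Step 4. [r3c4∈{5}] r3c4's peers cover all but 5, so r3c4=5.
Step 5. [r4c1∈{2,3}] across row 4, 3 lands solely at r4c1 ⇒ r4c1=3.
Step 6. [r6c4∈{6}] r6c4 is down to just 6 ⇒ r6c4=6.
Step 7. [r5c5∈{5}] r5c5 has the single candidate 5, so r5c5=5.
Step 8. [r1c6∈{5}] only 5 remains possible at r1c6 ⇒ r1c6=5.
Step 9. [r2c1∈{2}] nothing but 2 survives at r2c1 ⇒ r2c1=2.
Step 10. [r1c4∈{3}] nothing but 3 survives at r1c4, so r1c4=3.
Step 11. [r2c4∈{1}] r2c4 has the single candidate 1, so r2c4=1.
Step 12. [r2c6∈{6}] nothing but 6 survives at r2c6 ⇒ r2c6=6.
Step 13. [r4c3∈{2}] nothing but 2 survives at r4c3 ⇒ r4c3=2.
Step 14. [r2c5∈{4}] only 4 remains possible at r2c5 ⇒ r2c5=4.
Step 15. [r6c1∈{5}] nothing but 5 survives at r6c1. So r6c1=5.
Step 16. [r3c1∈{1}] r3c1 has the single candidate 1. So r3c1=1.
Step 17. [r3c2∈{6}] r3c2 is down to just 6, so r3c2=6.
Step 18. [r3c3∈{4}] nothing but 4 survives at r3c3, so r3c3=4.

Answer: 4 1 6 3 2 5 / 2 3 5 1 4 6 / 1 6 4 5 3 2 / 3 5 2 4 6 1 / 6 4 1 2 5 3 / 5 2 3 6 1 4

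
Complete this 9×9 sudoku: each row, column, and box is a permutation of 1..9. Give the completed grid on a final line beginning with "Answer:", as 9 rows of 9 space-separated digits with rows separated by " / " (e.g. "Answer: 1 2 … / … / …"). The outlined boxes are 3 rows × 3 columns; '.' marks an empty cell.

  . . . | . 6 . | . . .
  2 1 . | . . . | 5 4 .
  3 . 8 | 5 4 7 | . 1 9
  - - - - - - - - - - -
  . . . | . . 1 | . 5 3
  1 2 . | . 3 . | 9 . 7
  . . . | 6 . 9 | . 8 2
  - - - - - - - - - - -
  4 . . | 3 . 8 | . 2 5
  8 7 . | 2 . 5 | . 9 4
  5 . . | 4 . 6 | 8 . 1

Step 1. [r2c3∈{6,7,9}] in row 2, 7 fits only at r2c3, so r2c3=7.
Step 2. [r4c1∈{6,7,9}] 6 has one home in col 1: r4c1 ⇒ r4c1=6.
Step 3. [r5c3∈{4,5}] 5 has one home in row 5: r5c3. So r5c3=5.
Step 4. [r4c2∈{4,8,9}] col 2 places 8 nowhere but r4c2, so r4c2=8.
Step 5. [r2c5∈{8,9}] col 5 places 8 nowhere but r2c5, so r2c5=8.
Step 6. [r4c3∈{4,9}] 9 has one home in row 4: r4c3. So r4c3=9.
Step 7. [r1c1∈{9}] r1c1's peers cover all but 9. So r1c1=9.
Step 8. [r4c4∈{7}] r4c4 has the single candidate 7 ⇒ r4c4=7.
Step 9. [r1c3∈{4}] r1c3's peers cover all but 4. So r1c3=4.
Step 10. [r6c3∈{3}] nothing but 3 survives at r6c3 ⇒ r6c3=3.
Step 11. [r8c7∈{3,6}] row 8 places 3 nowhere but r8c7. So r8c7=3.
Step 12. [r7c7∈{6,7}] in box 9, 6 fits only at r7c7, so r7c7=6.
Step 13. [r7c5∈{1,7,9}] in row 7, 7 fits only at r7c5, so r7c5=7.
Step 14. [r1c7∈{2,7}] r1c7 is the only open cell in col 7 admitting 7, so r1c7=7.
Step 15. [r9c2∈{3,9}] row 9 places 3 nowhere but r9c2. So r9c2=3.
Step 16. [r4c7∈{4}] only 4 remains possible at r4c7. So r4c7=4.
Step 17. [r7c3∈{1}] r7c3's peers cover all but 1 ⇒ r7c3=1.
Step 18. [r1c6∈{2,3}] row 1 places 2 nowhere but r1c6. So r1c6=2.
Step 19. [r2c4∈{9}] only 9 remains possible at r2c4 ⇒ r2c4=9.
Step 20. [r9c8∈{7}] nothing but 7 survives at r9c8, so r9c8=7.
Step 21. [r4c5∈{2}] r4c5 has the single candidate 2 ⇒ r4c5=2.
Step 22. [r9c5∈{9}] r9c5 has the single candidate 9, so r9c5=9.
Step 23. [r9c3∈{2}] nothing but 2 survives at r9c3 ⇒ r9c3=2.
Step 24. [r2c6∈{3}] r2c6 is down to just 3. So r2c6=3.
Step 25. [r8c3∈{6}] r8c3's peers cover all but 6, so r8c3=6.
Step 26. [r5c4∈{8}] r5c4 has the single candidate 8, so r5c4=8.
Step 27. [r6c7∈{1}] nothing but 1 survives at r6c7. So r6c7=1.
Step 28. [r8c5∈{1}] r8c5's peers cover all but 1, so r8c5=1.
Step 29. [r1c2∈{5}] r1c2 has the single candidate 5 ⇒ r1c2=5.
Step 30. [r2c9∈{6}] r2c9's peers cover all but 6. So r2c9=6.
Step 31. [r1c4∈{1}] r1c4 is down to just 1 ⇒ r1c4=1.
Step 32. [r3c7∈{2}] r3c7 is down to just 2. So r3c7=2.
Step 33. [r1c9∈{8}] r1c9's peers cover all but 8 ⇒ r1c9=8.
Step 34. [r6c5∈{5}] nothing but 5 survives at r6c5, so r6c5=5.
Step 35. [r7c2∈{9}] r7c2's peers cover all but 9. So r7c2=9.
Step 36. [r1c8∈{3}] nothing but 3 survives at r1c8 ⇒ r1c8=3.
Step 37. [r5c8∈{6}] r5c8 has the single candidate 6, so r5c8=6.
Step 38. [r6c2∈{4}] nothing but 4 survives at r6c2. So r6c2=4.
Step 39. [r6c1∈{7}] nothing but 7 survives at r6c1, so r6c1=7.
Step 40. [r3c2∈{6}] only 6 remains possible at r3c2. So r3c2=6.
Step 41. [r5c6∈{4}] nothing but 4 survives at r5c6, so r5c6=4.

Answer: 9 5 4 1 6 2 7 3 8 / 2 1 7 9 8 3 5 4 6 / 3 6 8 5 4 7 2 1 9 / 6 8 9 7 2 1 4 5 3 / 1 2 5 8 3 4 9 6 7 / 7 4 3 6 5 9 1 8 2 / 4 9 1 3 7 8 6 2 5 / 8 7 6 2 1 5 3 9 4 / 5 3 2 4 9 6 8 7 1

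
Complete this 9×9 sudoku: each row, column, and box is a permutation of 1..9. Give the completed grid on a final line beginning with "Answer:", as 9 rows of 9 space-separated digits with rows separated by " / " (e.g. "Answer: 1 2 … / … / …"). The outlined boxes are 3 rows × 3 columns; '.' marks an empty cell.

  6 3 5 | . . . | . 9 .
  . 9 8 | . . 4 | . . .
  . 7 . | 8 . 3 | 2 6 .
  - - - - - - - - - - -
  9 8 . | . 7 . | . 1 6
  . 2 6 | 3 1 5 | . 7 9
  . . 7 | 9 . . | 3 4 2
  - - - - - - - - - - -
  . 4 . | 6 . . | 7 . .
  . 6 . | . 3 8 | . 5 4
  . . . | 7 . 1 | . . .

Step 1. [r8c4∈{2}] only 2 remains possible at r8c4, so r8c4=2.
Step 2. [r2c4∈{1,5}] in col 4, 5 fits only at r2c4 ⇒ r2c4=5.
Step 3. [r2c7∈{1}] r2c7's peers cover all but 1. So r2c7=1.
Step 4. [r7c9∈{1,3,8}] 1 has one home in col 9: r7c9 ⇒ r7c9=1.
Step 5. [r9c2∈{5}] r9c2 has the single candidate 5. So r9c2=5.
Step 6. [r4c3∈{3,4}] row 4 places 3 nowhere but r4c3 ⇒ r4c3=3.
Step 7. [r2c1∈{2}] r2c1 is down to just 2, so r2c1=2.
Step 8. [r2c8∈{3}] r2c8's peers cover all but 3 ⇒ r2c8=3.
Step 9. [r7c6∈{9}] only 9 remains possible at r7c6, so r7c6=9.
Step 10. [r5c7∈{8}] r5c7 has the single candidate 8 ⇒ r5c7=8.
Step 11. [r7c3∈{2}] r7c3 is down to just 2, so r7c3=2.
Step 12. [r7c8∈{8}] r7c8 has the single candidate 8, so r7c8=8.
Step 13. [r3c3∈{1,4}] in col 3, 4 fits only at r3c3 ⇒ r3c3=4.
Step 14. [r8c7∈{9}] only 9 remains possible at r8c7 ⇒ r8c7=9.
Step 15. [r1c6∈{2,7}] in col 6, 7 fits only at r1c6. So r1c6=7.
Step 16. [r3c1∈{1}] r3c1's peers cover all but 1 ⇒ r3c1=1.
Step 17. [r7c1∈{3}] nothing but 3 survives at r7c1, so r7c1=3.
Step 18. [r2c5∈{6}] nothing but 6 survives at r2c5 ⇒ r2c5=6.
Step 19. [r6c2∈{1}] r6c2 is down to just 1, so r6c2=1.
Step 20. [r6c5∈{8}] r6c5 has the single candidate 8 ⇒ r6c5=8.
Step 21. [r9c9∈{3}] only 3 remains possible at r9c9, so r9c9=3.
Step 22. [r8c3∈{1}] r8c3 has the single candidate 1, so r8c3=1.
Step 23. [r9c7∈{6}] r9c7's peers cover all but 6. So r9c7=6.
Step 24. [r8c1∈{7}] r8c1 is down to just 7, so r8c1=7.
Step 25. [r2c9∈{7}] nothing but 7 survives at r2c9 ⇒ r2c9=7.
Step 26. [r9c8∈{2}] only 2 remains possible at r9c8. So r9c8=2.
Step 27. [r6c6∈{6}] r6c6's peers cover all but 6, so r6c6=6.
Step 28. [r4c4∈{4}] r4c4 has the single candidate 4. So r4c4=4.
Step 29. [r9c3∈{9}] only 9 remains possible at r9c3, so r9c3=9.
Step 30. [r3c5∈{9}] r3c5 has the single candidate 9, so r3c5=9.
Step 31. [r1c7∈{4}] only 4 remains possible at r1c7. So r1c7=4.
Step 32. [r3c9∈{5}] only 5 remains possible at r3c9, so r3c9=5.
Step 33. [r1c4∈{1}] r1c4 has the single candidate 1, so r1c4=1.
Step 34. [r9c5∈{4}] r9c5 has the single candidate 4. So r9c5=4.
Step 35. [r1c5∈{2}] r1c5's peers cover all but 2 ⇒ r1c5=2.
Step 36. [r4c7∈{5}] r4c7 has the single candidate 5 ⇒ r4c7=5.
Step 37. [r4c6∈{2}] r4c6's peers cover all but 2, so r4c6=2.
Step 38. [r7c5∈{5}] only 5 remains possible at r7c5 ⇒ r7c5=5.
Step 39. [r1c9∈{8}] r1c9 is down to just 8. So r1c9=8.
Step 40. [r6c1∈{5}] r6c1's peers cover all but 5 ⇒ r6c1=5.
Step 41. [r9c1∈{8}] only 8 remains possible at r9c1, so r9c1=8.
Step 42. [r5c1∈{4}] r5c1 is down to just 4. So r5c1=4.

Answer: 6 3 5 1 2 7 4 9 8 / 2 9 8 5 6 4 1 3 7 / 1 7 4 8 9 3 2 6 5 / 9 8 3 4 7 2 5 1 6 / 4 2 6 3 1 5 8 7 9 / 5 1 7 9 8 6 3 4 2 / 3 4 2 6 5 9 7 8 1 / 7 6 1 2 3 8 9 5 4 / 8 5 9 7 4 1 6 2 3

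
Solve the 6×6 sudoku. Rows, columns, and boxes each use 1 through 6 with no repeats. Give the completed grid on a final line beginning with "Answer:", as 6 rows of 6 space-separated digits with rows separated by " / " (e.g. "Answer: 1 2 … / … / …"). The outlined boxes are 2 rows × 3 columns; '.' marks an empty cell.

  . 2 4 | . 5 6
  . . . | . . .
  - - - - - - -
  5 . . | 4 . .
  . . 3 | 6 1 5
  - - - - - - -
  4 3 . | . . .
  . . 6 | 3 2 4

Step 1. [r6c1∈{1}] r6c1 is down to just 1, so r6c1=1.
Step 2. [r3c6∈{2,3}] box 4 places 2 nowhere but r3c6, so r3c6=2.
Step 3. [r1c4∈{1}] r1c4 is down to just 1 ⇒ r1c4=1.
Step 4. [r2c6∈{3}] r2c6 is down to just 3, so r2c6=3.
Step 5. [r3c2∈{1,6}] row 3 places 6 nowhere but r3c2, so r3c2=6.
Step 6. [r2c2∈{1,5}] r2c2 is the only open cell in col 2 admitting 1 ⇒ r2c2=1.
Step 7. [r5c3∈{2,5}] in row 5, 2 fits only at r5c3. So r5c3=2.
Step 8. [r2c1∈{6}] nothing but 6 survives at r2c1 ⇒ r2c1=6.
Step 9. [r4c2∈{4}] r4c2's peers cover all but 4, so r4c2=4.
Step 10. [r5c4∈{5}] nothing but 5 survives at r5c4. So r5c4=5.
Step 11. [r1c1∈{3}] r1c1's peers cover all but 3. So r1c1=3.
Step 12. [r4c1∈{2}] r4c1 is down to just 2, so r4c1=2.
Step 13. [r2c4∈{2}] r2c4 has the single candidate 2, so r2c4=2.
Step 14. [r3c3∈{1}] r3c3 is down to just 1 ⇒ r3c3=1.
Step 15. [r2c5∈{4}] r2c5's peers cover all but 4, so r2c5=4.
Step 16. [r3c5∈{3}] only 3 remains possible at r3c5. So r3c5=3.
Step 17. [r2c3∈{5}] only 5 remains possible at r2c3 ⇒ r2c3=5.
Step 18. [r5c6∈{1}] r5c6's peers cover all but 1 ⇒ r5c6=1.
Step 19. [r5c5∈{6}] r5c5's peers cover all but 6, so r5c5=6.
Step 20. [r6c2∈{5}] only 5 remains possible at r6c2, so r6c2=5.

Answer: 3 2 4 1 5 6 / 6 1 5 2 4 3 / 5 6 1 4 3 2 / 2 4 3 6 1 5 / 4 3 2 5 6 1 / 1 5 6 3 2 4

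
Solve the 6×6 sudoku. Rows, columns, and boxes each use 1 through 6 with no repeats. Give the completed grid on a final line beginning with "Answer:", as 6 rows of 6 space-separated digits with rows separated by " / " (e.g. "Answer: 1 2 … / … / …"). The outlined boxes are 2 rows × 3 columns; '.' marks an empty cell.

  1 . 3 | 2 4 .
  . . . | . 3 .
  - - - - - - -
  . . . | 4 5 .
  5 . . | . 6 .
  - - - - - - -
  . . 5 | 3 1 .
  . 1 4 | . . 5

Step 1. [r4c4∈{1}] nothing but 1 survives at r4c4, so r4c4=1.
Step 2. [r4c3∈{2}] r4c3 has the single candidate 2, so r4c3=2.
Step 3. [r2c3∈{6}] r2c3's peers cover all but 6, so r2c3=6.
Step 4. [r6c1∈{2,3,6}] row 6 places 3 nowhere but r6c1 ⇒ r6c1=3.
Step 5. [r3c6∈{2,3}] across row 3, 2 lands solely at r3c6. So r3c6=2.
Step 6. [r4c2∈{3,4}] in row 4, 4 fits only at r4c2 ⇒ r4c2=4.
Step 7. [r3c1∈{6}] r3c1 is down to just 6 ⇒ r3c1=6.
Step 8. [r5c1∈{2}] r5c1's peers cover all but 2, so r5c1=2.
Step 9. [r5c2∈{6}] r5c2 is down to just 6 ⇒ r5c2=6.
Step 10. [r1c2∈{5}] only 5 remains possible at r1c2 ⇒ r1c2=5.
Step 11. [r5c6∈{4}] r5c6 has the single candidate 4 ⇒ r5c6=4.
Step 12. [r1c6∈{6}] only 6 remains possible at r1c6, so r1c6=6.
Step 13. [r2c4∈{5}] r2c4's peers cover all but 5 ⇒ r2c4=5.
Step 14. [r6c5∈{2}] r6c5's peers cover all but 2, so r6c5=2.
Step 15. [r3c2∈{3}] r3c2 has the single candidate 3, so r3c2=3.
Step 16. [r6c4∈{6}] r6c4 is down to just 6 ⇒ r6c4=6.
Step 17. [r2c6∈{1}] r2c6 is down to just 1, so r2c6=1.
Step 18. [r3c3∈{1}] r3c3's peers cover all but 1. So r3c3=1.
Step 19. [r2c2∈{2}] r2c2 has the single candidate 2, so r2c2=2.
Step 20. [r2c1∈{4}] r2c1's peers cover all but 4. So r2c1=4.
Step 21. [r4c6∈{3}] r4c6 is down to just 3 ⇒ r4c6=3.

Answer: 1 5 3 2 4 6 / 4 2 6 5 3 1 / 6 3 1 4 5 2 / 5 4 2 1 6 3 / 2 6 5 3 1 4 / 3 1 4 6 2 5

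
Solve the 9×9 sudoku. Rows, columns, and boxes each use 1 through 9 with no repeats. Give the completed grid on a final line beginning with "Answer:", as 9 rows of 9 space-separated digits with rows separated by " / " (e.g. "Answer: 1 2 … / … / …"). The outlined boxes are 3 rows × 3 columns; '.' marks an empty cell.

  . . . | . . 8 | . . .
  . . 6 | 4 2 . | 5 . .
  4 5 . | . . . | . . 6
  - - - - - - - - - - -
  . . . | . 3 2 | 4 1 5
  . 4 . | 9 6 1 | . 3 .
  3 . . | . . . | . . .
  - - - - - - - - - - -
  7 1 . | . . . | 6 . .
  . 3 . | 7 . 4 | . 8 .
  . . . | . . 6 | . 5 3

Step 1. [r9c7∈{1,2,7,9}] r9c7 is the only open cell in row 9 admitting 7 ⇒ r9c7=7.
Step 2. [r4c4∈{8}] r4c4 has the single candidate 8. So r4c4=8.
Step 3. [r6c3∈{1,2,5,7,8,9}] r6c3 is the only open cell in row 6 admitting 1, so r6c3=1.
Step 4. [r2c6∈{3,7,9}] in row 2, 3 fits only at r2c6. So r2c6=3.
Step 5. [r3c4∈{1}] r3c4 is down to just 1. So r3c4=1.
Step 6. [r9c4∈{2}] r9c4 has the single candidate 2, so r9c4=2.
Step 7. [r6c8∈{2,6,7,9}] 6 has one home in col 8: r6c8. So r6c8=6.
Step 8. [r6c4∈{5}] only 5 remains possible at r6c4, so r6c4=5.
Step 9. [r7c6∈{5,9}] col 6 places 5 nowhere but r7c6, so r7c6=5.
Step 10. [r3c6∈{7,9}] in col 6, 9 fits only at r3c6, so r3c6=9.
Step 11. [r8c1∈{2,5,6,9}] across row 8, 6 lands solely at r8c1, so r8c1=6.
Step 12. [r4c1∈{9}] nothing but 9 survives at r4c1 ⇒ r4c1=9.
Step 13. [r9c1∈{8}] r9c1 is down to just 8 ⇒ r9c1=8.
Step 14. [r9c2∈{9}] only 9 remains possible at r9c2. So r9c2=9.
Step 15. [r1c3∈{2,3,7,9}] in col 3, 9 fits only at r1c3. So r1c3=9.
Step 16. [r3c5∈{7}] nothing but 7 survives at r3c5. So r3c5=7.
Step 17. [r3c8∈{2}] only 2 remains possible at r3c8, so r3c8=2.
Step 18. [r4c3∈{7}] r4c3's peers cover all but 7 ⇒ r4c3=7.
Step 19. [r5c9∈{2,7,8}] in row 5, 7 fits only at r5c9 ⇒ r5c9=7.
Step 20. [r5c1∈{2,5}] across col 1, 5 lands solely at r5c1. So r5c1=5.
Step 21. [r2c1∈{1}] r2c1 has the single candidate 1 ⇒ r2c1=1.
Step 22. [r3c3∈{3,8}] r3c3 is the only open cell in col 3 admitting 3 ⇒ r3c3=3.
Step 23. [r3c7∈{8}] nothing but 8 survives at r3c7. So r3c7=8.
Step 24. [r5c7∈{2}] r5c7 has the single candidate 2, so r5c7=2.
Step 25. [r2c9∈{9}] r2c9 is down to just 9, so r2c9=9.
Step 26. [r7c8∈{4,9}] in col 8, 9 fits only at r7c8, so r7c8=9.
Step 27. [r8c7∈{1}] nothing but 1 survives at r8c7, so r8c7=1.
Step 28. [r7c9∈{2,4}] in box 9, 4 fits only at r7c9. So r7c9=4.
Step 29. [r2c2∈{7,8}] row 2 places 8 nowhere but r2c2 ⇒ r2c2=8.
Step 30. [r1c2∈{2,7}] r1c2 is the only open cell in col 2 admitting 7, so r1c2=7.
Step 31. [r7c3∈{2}] only 2 remains possible at r7c3. So r7c3=2.
Step 32. [r4c2∈{6}] r4c2's peers cover all but 6. So r4c2=6.
Step 33. [r1c5∈{5}] r1c5 is down to just 5. So r1c5=5.
Step 34. [r8c3∈{5}] only 5 remains possible at r8c3. So r8c3=5.
Step 35. [r1c8∈{4}] nothing but 4 survives at r1c8 ⇒ r1c8=4.
Step 36. [r2c8∈{7}] r2c8 has the single candidate 7, so r2c8=7.
Step 37. [r7c4∈{3}] r7c4 is down to just 3 ⇒ r7c4=3.
Step 38. [r9c5∈{1}] r9c5's peers cover all but 1 ⇒ r9c5=1.
Step 39. [r1c4∈{6}] r1c4's peers cover all but 6, so r1c4=6.
Step 40. [r8c5∈{9}] r8c5's peers cover all but 9 ⇒ r8c5=9.
Step 41. [r7c5∈{8}] nothing but 8 survives at r7c5, so r7c5=8.
Step 42. [r1c7∈{3}] nothing but 3 survives at r1c7 ⇒ r1c7=3.
Step 43. [r6c9∈{8}] r6c9's peers cover all but 8 ⇒ r6c9=8.
Step 44. [r9c3∈{4}] only 4 remains possible at r9c3, so r9c3=4.
Step 45. [r1c1∈{2}] only 2 remains possible at r1c1, so r1c1=2.
Step 46. [r6c7∈{9}] r6c7 has the single candidate 9, so r6c7=9.
Step 47. [r5c3∈{8}] r5c3's peers cover all but 8. So r5c3=8.
Step 48. [r6c6∈{7}] nothing but 7 survives at r6c6 ⇒ r6c6=7.
Step 49. [r6c5∈{4}] r6c5's peers cover all but 4 ⇒ r6c5=4.
Step 50. [r1c9∈{1}] r1c9's peers cover all but 1 ⇒ r1c9=1.
Step 51. [r6c2∈{2}] r6c2's peers cover all but 2 ⇒ r6c2=2.
Step 52. [r8c9∈{2}] r8c9's peers cover all but 2, so r8c9=2.

Answer: 2 7 9 6 5 8 3 4 1 / 1 8 6 4 2 3 5 7 9 / 4 5 3 1 7 9 8 2 6 / 9 6 7 8 3 2 4 1 5 / 5 4 8 9 6 1 2 3 7 / 3 2 1 5 4 7 9 6 8 / 7 1 2 3 8 5 6 9 4 / 6 3 5 7 9 4 1 8 2 / 8 9 4 2 1 6 7 5 3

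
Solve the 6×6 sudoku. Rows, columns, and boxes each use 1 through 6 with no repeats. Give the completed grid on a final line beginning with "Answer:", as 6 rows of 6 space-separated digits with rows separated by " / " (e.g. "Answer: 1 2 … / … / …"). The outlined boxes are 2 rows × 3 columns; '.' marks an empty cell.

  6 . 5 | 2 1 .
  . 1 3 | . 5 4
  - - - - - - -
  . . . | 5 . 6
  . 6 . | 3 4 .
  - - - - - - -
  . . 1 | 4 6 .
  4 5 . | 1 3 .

Step 1. [r4c3∈{2}] r4c3's peers cover all but 2 ⇒ r4c3=2.
Step 2. [r5c2∈{2,3}] r5c2 is the only open cell in col 2 admitting 2 ⇒ r5c2=2.
Step 3. [r3c2∈{3,4}] col 2 places 3 nowhere but r3c2, so r3c2=3.
Step 4. [r4c1∈{1,5}] in row 4, 5 fits only at r4c1. So r4c1=5.
Step 5. [r3c5∈{2}] nothing but 2 survives at r3c5. So r3c5=2.
Step 6. [r3c1∈{1}] nothing but 1 survives at r3c1, so r3c1=1.
Step 7. [r5c6∈{5}] r5c6 has the single candidate 5. So r5c6=5.
Step 8. [r2c4∈{6}] only 6 remains possible at r2c4 ⇒ r2c4=6.
Step 9. [r6c3∈{6}] r6c3 has the single candidate 6, so r6c3=6.
Step 10. [r5c1∈{3}] only 3 remains possible at r5c1. So r5c1=3.
Step 11. [r1c2∈{4}] only 4 remains possible at r1c2 ⇒ r1c2=4.
Step 12. [r6c6∈{2}] only 2 remains possible at r6c6. So r6c6=2.
Step 13. [r4c6∈{1}] r4c6 has the single candidate 1, so r4c6=1.
Step 14. [r2c1∈{2}] only 2 remains possible at r2c1 ⇒ r2c1=2.
Step 15. [r1c6∈{3}] r1c6 is down to just 3 ⇒ r1c6=3.
Step 16. [r3c3∈{4}] only 4 remains possible at r3c3. So r3c3=4.

Answer: 6 4 5 2 1 3 / 2 1 3 6 5 4 / 1 3 4 5 2 6 / 5 6 2 3 4 1 / 3 2 1 4 6 5 / 4 5 6 1 3 2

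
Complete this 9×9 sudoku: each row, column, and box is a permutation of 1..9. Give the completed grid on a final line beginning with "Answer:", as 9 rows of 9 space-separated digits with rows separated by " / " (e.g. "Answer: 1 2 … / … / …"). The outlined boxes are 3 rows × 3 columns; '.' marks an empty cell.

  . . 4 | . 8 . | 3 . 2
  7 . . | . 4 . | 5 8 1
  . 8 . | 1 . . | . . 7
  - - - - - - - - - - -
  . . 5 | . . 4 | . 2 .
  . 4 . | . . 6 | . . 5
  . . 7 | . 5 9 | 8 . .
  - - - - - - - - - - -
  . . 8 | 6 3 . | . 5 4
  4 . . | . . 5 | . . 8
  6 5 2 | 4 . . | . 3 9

Step 1. [r3c5∈{2,6,9}] col 5 places 6 nowhere but r3c5 ⇒ r3c5=6.
Step 2. [r8c5∈{1,2,7,9}] r8c5 is the only open cell in col 5 admitting 9 ⇒ r8c5=9.
Step 3. [r5c5∈{1,2,7}] across col 5, 2 lands solely at r5c5 ⇒ r5c5=2.
Step 4. [r6c4∈{3}] r6c4 is down to just 3. So r6c4=3.
Step 5. [r4c5∈{1,7}] r4c5 is the only open cell in box 5 admitting 1. So r4c5=1.
Step 6. [r3c1∈{2,3,5,9}] row 3 places 5 nowhere but r3c1 ⇒ r3c1=5.
Step 7. [r2c2∈{2,3,6,9}] r2c2 is the only open cell in box 1 admitting 2, so r2c2=2.
Step 8. [r9c5∈{7}] r9c5's peers cover all but 7, so r9c5=7.
Step 9. [r9c7∈{1}] only 1 remains possible at r9c7 ⇒ r9c7=1.
Step 10. [r6c9∈{6}] r6c9's peers cover all but 6. So r6c9=6.
Step 11. [r6c2∈{1}] r6c2 has the single candidate 1, so r6c2=1.
Step 12. [r4c2∈{3,6,9}] 6 has one home in row 4: r4c2 ⇒ r4c2=6.
Step 13. [r1c2∈{9}] r1c2 is down to just 9. So r1c2=9.
Step 14. [r5c3∈{3,9}] r5c3 is the only open cell in col 3 admitting 9. So r5c3=9.
Step 15. [r5c7∈{7}] r5c7 has the single candidate 7 ⇒ r5c7=7.
Step 16. [r3c3∈{3}] r3c3 has the single candidate 3 ⇒ r3c3=3.
Step 17. [r3c8∈{4,9}] 9 has one home in col 8: r3c8, so r3c8=9.
Step 18. [r8c7∈{2,6}] in col 7, 6 fits only at r8c7, so r8c7=6.
Step 19. [r7c6∈{1,2}] r7c6 is the only open cell in col 6 admitting 1 ⇒ r7c6=1.
Step 20. [r4c4∈{7,8}] row 4 places 7 nowhere but r4c4, so r4c4=7.
Step 21. [r4c1∈{3,8}] row 4 places 8 nowhere but r4c1, so r4c1=8.
Step 22. [r8c2∈{3,7}] across row 8, 3 lands solely at r8c2, so r8c2=3.
Step 23. [r7c7∈{2}] r7c7 is down to just 2, so r7c7=2.
Step 24. [r3c6∈{2}] r3c6's peers cover all but 2, so r3c6=2.
Step 25. [r6c1∈{2}] r6c1 has the single candidate 2. So r6c1=2.
Step 26. [r1c4∈{5}] r1c4's peers cover all but 5, so r1c4=5.
Step 27. [r8c3∈{1}] r8c3 has the single candidate 1, so r8c3=1.
Step 28. [r1c1∈{1}] r1c1 is down to just 1 ⇒ r1c1=1.
Step 29. [r4c7∈{9}] r4c7 has the single candidate 9 ⇒ r4c7=9.
Step 30. [r2c3∈{6}] only 6 remains possible at r2c3. So r2c3=6.
Step 31. [r4c9∈{3}] r4c9 is down to just 3 ⇒ r4c9=3.
Step 32. [r8c8∈{7}] r8c8's peers cover all but 7, so r8c8=7.
Step 33. [r5c4∈{8}] r5c4 is down to just 8 ⇒ r5c4=8.
Step 34. [r5c8∈{1}] only 1 remains possible at r5c8. So r5c8=1.
Step 35. [r2c6∈{3}] r2c6 is down to just 3. So r2c6=3.
Step 36. [r7c2∈{7}] nothing but 7 survives at r7c2. So r7c2=7.
Step 37. [r9c6∈{8}] nothing but 8 survives at r9c6, so r9c6=8.
Step 38. [r8c4∈{2}] r8c4 is down to just 2. So r8c4=2.
Step 39. [r6c8∈{4}] nothing but 4 survives at r6c8, so r6c8=4.
Step 40. [r5c1∈{3}] r5c1's peers cover all but 3, so r5c1=3.
Step 41. [r2c4∈{9}] nothing but 9 survives at r2c4 ⇒ r2c4=9.
Step 42. [r3c7∈{4}] r3c7's peers cover all but 4. So r3c7=4.
Step 43. [r1c8∈{6}] r1c8's peers cover all but 6, so r1c8=6.
Step 44. [r1c6∈{7}] only 7 remains possible at r1c6, so r1c6=7.
Step 45. [r7c1∈{9}] r7c1's peers cover all but 9, so r7c1=9.

Answer: 1 9 4 5 8 7 3 6 2 / 7 2 6 9 4 3 5 8 1 / 5 8 3 1 6 2 4 9 7 / 8 6 5 7 1 4 9 2 3 / 3 4 9 8 2 6 7 1 5 / 2 1 7 3 5 9 8 4 6 / 9 7 8 6 3 1 2 5 4 / 4 3 1 2 9 5 6 7 8 / 6 5 2 4 7 8 1 3 9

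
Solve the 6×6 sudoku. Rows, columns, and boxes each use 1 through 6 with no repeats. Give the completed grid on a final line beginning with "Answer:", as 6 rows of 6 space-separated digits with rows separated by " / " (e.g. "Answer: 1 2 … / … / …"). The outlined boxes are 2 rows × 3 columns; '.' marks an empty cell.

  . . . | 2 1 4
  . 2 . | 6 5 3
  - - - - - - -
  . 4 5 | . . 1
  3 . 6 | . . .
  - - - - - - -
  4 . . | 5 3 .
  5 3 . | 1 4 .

Step 1. [r5c2∈{1,6}] across box 5, 6 lands solely at r5c2, so r5c2=6.
Step 2. [r5c6∈{2}] r5c6 has the single candidate 2. So r5c6=2.
Step 3. [r3c1∈{2}] r3c1 is down to just 2 ⇒ r3c1=2.
Step 4. [r5c3∈{1}] only 1 remains possible at r5c3. So r5c3=1.
Step 5. [r6c6∈{6}] r6c6 is down to just 6. So r6c6=6.
Step 6. [r4c2∈{1}] r4c2's peers cover all but 1. So r4c2=1.
Step 7. [r6c3∈{2}] r6c3 is down to just 2, so r6c3=2.
Step 8. [r4c5∈{2}] r4c5's peers cover all but 2. So r4c5=2.
Step 9. [r2c1∈{1}] nothing but 1 survives at r2c1. So r2c1=1.
Step 10. [r3c4∈{3}] r3c4 is down to just 3, so r3c4=3.
Step 11. [r1c3∈{3}] only 3 remains possible at r1c3, so r1c3=3.
Step 12. [r1c2∈{5}] nothing but 5 survives at r1c2 ⇒ r1c2=5.
Step 13. [r3c5∈{6}] nothing but 6 survives at r3c5 ⇒ r3c5=6.
Step 14. [r4c6∈{5}] only 5 remains possible at r4c6 ⇒ r4c6=5.
Step 15. [r4c4∈{4}] only 4 remains possible at r4c4, so r4c4=4.
Step 16. [r1c1∈{6}] r1c1 has the single candidate 6, so r1c1=6.
Step 17. [r2c3∈{4}] r2c3's peers cover all but 4 ⇒ r2c3=4.

Answer: 6 5 3 2 1 4 / 1 2 4 6 5 3 / 2 4 5 3 6 1 / 3 1 6 4 2 5 / 4 6 1 5 3 2 / 5 3 2 1 4 6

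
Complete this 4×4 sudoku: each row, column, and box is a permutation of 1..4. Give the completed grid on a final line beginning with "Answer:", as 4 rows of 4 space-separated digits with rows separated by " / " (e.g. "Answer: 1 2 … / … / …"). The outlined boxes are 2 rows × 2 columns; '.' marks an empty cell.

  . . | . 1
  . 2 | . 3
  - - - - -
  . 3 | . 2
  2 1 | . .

Step 1. [r2c3∈{4}] only 4 remains possible at r2c3 ⇒ r2c3=4.
Step 2. [r1c2∈{4}] only 4 remains possible at r1c2, so r1c2=4.
Step 3. [r3c3∈{1}] r3c3's peers cover all but 1. So r3c3=1.
Step 4. [r1c3∈{2}] r1c3 has the single candidate 2 ⇒ r1c3=2.
Step 5. [r4c4∈{4}] r4c4 has the single candidate 4. So r4c4=4.
Step 6. [r1c1∈{3}] only 3 remains possible at r1c1. So r1c1=3.
Step 7. [r3c1∈{4}] r3c1 has the single candidate 4 ⇒ r3c1=4.
Step 8. [r2c1∈{1}] r2c1's peers cover all but 1. So r2c1=1.
Step 9. [r4c3∈{3}] only 3 remains possible at r4c3. So r4c3=3.

Answer: 3 4 2 1 / 1 2 4 3 / 4 3 1 2 / 2 1 3 4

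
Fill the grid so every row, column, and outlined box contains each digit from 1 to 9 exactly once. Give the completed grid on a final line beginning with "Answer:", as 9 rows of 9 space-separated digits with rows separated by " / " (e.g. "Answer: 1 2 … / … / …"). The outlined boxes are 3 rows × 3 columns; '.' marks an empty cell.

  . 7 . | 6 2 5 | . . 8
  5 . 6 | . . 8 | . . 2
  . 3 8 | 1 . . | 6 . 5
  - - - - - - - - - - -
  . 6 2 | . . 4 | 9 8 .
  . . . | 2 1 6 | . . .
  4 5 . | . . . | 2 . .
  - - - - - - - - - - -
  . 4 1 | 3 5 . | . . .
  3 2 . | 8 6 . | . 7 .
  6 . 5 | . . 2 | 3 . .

Step 1. [r8c3∈{9}] nothing but 9 survives at r8c3. So r8c3=9.
Step 2. [r6c6∈{3,7,9}] in col 6, 3 fits only at r6c6 ⇒ r6c6=3.
Step 3. [r4c5∈{7}] r4c5's peers cover all but 7 ⇒ r4c5=7.
Step 4. [r1c8∈{1,3,4,9}] across row 1, 3 lands solely at r1c8 ⇒ r1c8=3.
Step 5. [r2c2∈{1,9}] across col 2, 1 lands solely at r2c2, so r2c2=1.
Step 6. [r9c4∈{4,7,9}] row 9 places 7 nowhere but r9c4, so r9c4=7.
Step 7. [r9c5∈{4,9}] in box 8, 4 fits only at r9c5, so r9c5=4.
Step 8. [r3c5∈{9}] only 9 remains possible at r3c5. So r3c5=9.
Step 9. [r3c8∈{4}] r3c8 has the single candidate 4 ⇒ r3c8=4.
Step 10. [r8c7∈{1,4,5}] across row 8, 5 lands solely at r8c7 ⇒ r8c7=5.
Step 11. [r6c3∈{7}] nothing but 7 survives at r6c3 ⇒ r6c3=7.
Step 12. [r5c9∈{3,4,7}] in col 9, 7 fits only at r5c9. So r5c9=7.
Step 13. [r7c8∈{2,6,9}] across row 7, 2 lands solely at r7c8. So r7c8=2.
Step 14. [r5c2∈{8,9}] across col 2, 9 lands solely at r5c2. So r5c2=9.
Step 15. [r7c9∈{6,9}] row 7 places 6 nowhere but r7c9, so r7c9=6.
Step 16. [r6c9∈{1}] only 1 remains possible at r6c9. So r6c9=1.
Step 17. [r7c7∈{8}] nothing but 8 survives at r7c7. So r7c7=8.
Step 18. [r9c8∈{1,9}] row 9 places 1 nowhere but r9c8, so r9c8=1.
Step 19. [r8c6∈{1}] r8c6 has the single candidate 1, so r8c6=1.
Step 20. [r2c4∈{4}] nothing but 4 survives at r2c4, so r2c4=4.
Step 21. [r6c8∈{6}] r6c8 is down to just 6, so r6c8=6.
Step 22. [r5c1∈{8}] r5c1's peers cover all but 8 ⇒ r5c1=8.
Step 23. [r5c7∈{4}] r5c7 has the single candidate 4, so r5c7=4.
Step 24. [r1c7∈{1}] only 1 remains possible at r1c7, so r1c7=1.
Step 25. [r5c3∈{3}] only 3 remains possible at r5c3 ⇒ r5c3=3.
Step 26. [r1c3∈{4}] r1c3's peers cover all but 4, so r1c3=4.
Step 27. [r6c5∈{8}] r6c5's peers cover all but 8, so r6c5=8.
Step 28. [r2c5∈{3}] r2c5 is down to just 3. So r2c5=3.
Step 29. [r7c6∈{9}] r7c6 has the single candidate 9 ⇒ r7c6=9.
Step 30. [r9c2∈{8}] r9c2 has the single candidate 8, so r9c2=8.
Step 31. [r3c1∈{2}] only 2 remains possible at r3c1 ⇒ r3c1=2.
Step 32. [r6c4∈{9}] nothing but 9 survives at r6c4. So r6c4=9.
Step 33. [r1c1∈{9}] r1c1's peers cover all but 9. So r1c1=9.
Step 34. [r2c7∈{7}] r2c7 is down to just 7 ⇒ r2c7=7.
Step 35. [r4c9∈{3}] r4c9 has the single candidate 3, so r4c9=3.
Step 36. [r7c1∈{7}] nothing but 7 survives at r7c1. So r7c1=7.
Step 37. [r5c8∈{5}] r5c8 is down to just 5. So r5c8=5.
Step 38. [r4c1∈{1}] nothing but 1 survives at r4c1. So r4c1=1.
Step 39. [r3c6∈{7}] nothing but 7 survives at r3c6. So r3c6=7.
Step 40. [r9c9∈{9}] r9c9 is down to just 9, so r9c9=9.
Step 41. [r2c8∈{9}] r2c8 is down to just 9, so r2c8=9.
Step 42. [r8c9∈{4}] r8c9 is down to just 4 ⇒ r8c9=4.
Step 43. [r4c4∈{5}] r4c4 is down to just 5 ⇒ r4c4=5.

Answer: 9 7 4 6 2 5 1 3 8 / 5 1 6 4 3 8 7 9 2 / 2 3 8 1 9 7 6 4 5 / 1 6 2 5 7 4 9 8 3 / 8 9 3 2 1 6 4 5 7 / 4 5 7 9 8 3 2 6 1 / 7 4 1 3 5 9 8 2 6 / 3 2 9 8 6 1 5 7 4 / 6 8 5 7 4 2 3 1 9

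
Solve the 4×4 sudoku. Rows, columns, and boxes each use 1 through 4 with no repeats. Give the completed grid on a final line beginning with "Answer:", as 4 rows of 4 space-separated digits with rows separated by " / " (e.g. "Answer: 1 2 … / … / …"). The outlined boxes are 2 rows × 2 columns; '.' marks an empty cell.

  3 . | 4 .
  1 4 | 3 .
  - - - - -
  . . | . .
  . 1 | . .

Step 1. [r4c3∈{2}] r4c3's peers cover all but 2, so r4c3=2.
Step 2. [r3c2∈{2,3}] 3 has one home in col 2: r3c2, so r3c2=3.
Step 3. [r4c1∈{4}] only 4 remains possible at r4c1. So r4c1=4.
Step 4. [r1c4∈{1,2}] r1c4 is the only open cell in row 1 admitting 1. So r1c4=1.
Step 5. [r1c2∈{2}] r1c2 is down to just 2. So r1c2=2.
Step 6. [r3c1∈{2}] nothing but 2 survives at r3c1 ⇒ r3c1=2.
Step 7. [r2c4∈{2}] only 2 remains possible at r2c4 ⇒ r2c4=2.
Step 8. [r3c3∈{1}] r3c3 is down to just 1, so r3c3=1.
Step 9. [r4c4∈{3}] r4c4 is down to just 3, so r4c4=3.
Step 10. [r3c4∈{4}] r3c4 is down to just 4. So r3c4=4.

Answer: 3 2 4 1 / 1 4 3 2 / 2 3 1 4 / 4 1 2 3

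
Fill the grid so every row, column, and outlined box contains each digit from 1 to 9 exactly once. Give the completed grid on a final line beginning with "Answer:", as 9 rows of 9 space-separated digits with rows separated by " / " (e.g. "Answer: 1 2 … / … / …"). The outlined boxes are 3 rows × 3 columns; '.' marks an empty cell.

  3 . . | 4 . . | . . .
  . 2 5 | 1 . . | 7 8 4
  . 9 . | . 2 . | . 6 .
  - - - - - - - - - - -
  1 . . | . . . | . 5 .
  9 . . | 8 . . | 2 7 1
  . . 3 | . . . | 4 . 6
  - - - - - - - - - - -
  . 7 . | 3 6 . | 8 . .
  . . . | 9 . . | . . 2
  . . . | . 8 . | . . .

Step 1. [r6c8∈{9}] r6c8 has the single candidate 9. So r6c8=9.
Step 2. [r4c4∈{2,6,7}] r4c4 is the only open cell in col 4 admitting 6. So r4c4=6.
Step 3. [r4c7∈{3}] r4c7 has the single candidate 3 ⇒ r4c7=3.
Step 4. [r9c9∈{3,5,7,9}] r9c9 is the only open cell in col 9 admitting 7 ⇒ r9c9=7.
Step 5. [r2c1∈{6}] r2c1 is down to just 6. So r2c1=6.
Step 6. [r1c6∈{5,6,7,8,9}] 6 has one home in row 1: r1c6 ⇒ r1c6=6.
Step 7. [r3c6∈{3,5,7,8}] col 6 places 8 nowhere but r3c6. So r3c6=8.
Step 8. [r4c9∈{8}] r4c9 is down to just 8, so r4c9=8.
Step 9. [r4c2∈{4}] only 4 remains possible at r4c2, so r4c2=4.
Step 10. [r5c3∈{6}] r5c3 has the single candidate 6 ⇒ r5c3=6.
Step 11. [r5c2∈{5}] r5c2 is down to just 5, so r5c2=5.
Step 12. [r6c2∈{8}] r6c2 is down to just 8. So r6c2=8.
Step 13. [r1c2∈{1}] r1c2 has the single candidate 1 ⇒ r1c2=1.
Step 14. [r8c1∈{4,5,8}] in col 1, 8 fits only at r8c1, so r8c1=8.
Step 15. [r3c7∈{1,5}] row 3 places 1 nowhere but r3c7 ⇒ r3c7=1.
Step 16. [r1c5∈{5,7,9}] the pair r1c7,r1c9 in row 1 locks {5,9} between them, so r1c5≠9.
Step 17. [r1c5∈{5,7}] row 1 has a naked pair {5,9} at r1c7 and r1c9, so r1c5≠5.
Step 18. [r1c5∈{7}] r1c5 has the single candidate 7. So r1c5=7.
Step 19. [r6c4∈{2,5,7}] col 4 places 7 nowhere but r6c4 ⇒ r6c4=7.
Step 20. [r9c4∈{2,5}] in col 4, 2 fits only at r9c4 ⇒ r9c4=2.
Step 21. [r6c1∈{2}] only 2 remains possible at r6c1 ⇒ r6c1=2.
Step 22. [r7c3∈{1,2,4,9}] row 7 places 2 nowhere but r7c3, so r7c3=2.
Step 23. [r7c9∈{5,9}] r7c9 is the only open cell in row 7 admitting 9. So r7c9=9.
Step 24. [r8c6∈{1,4,5,7}] 7 has one home in row 8: r8c6. So r8c6=7.
Step 25. [r4c5∈{9}] r4c5 has the single candidate 9. So r4c5=9.
Step 26. [r1c9∈{5}] only 5 remains possible at r1c9 ⇒ r1c9=5.
Step 27. [r2c5∈{3}] r2c5's peers cover all but 3, so r2c5=3.
Step 28. [r3c1∈{4,7}] r3c1 is the only open cell in col 1 admitting 7. So r3c1=7.
Step 29. [r3c3∈{4}] r3c3 has the single candidate 4. So r3c3=4.
Step 30. [r8c3∈{1}] r8c3 is down to just 1 ⇒ r8c3=1.
Step 31. [r6c5∈{1,5}] across col 5, 1 lands solely at r6c5 ⇒ r6c5=1.
Step 32. [r8c5∈{4,5}] col 5 places 5 nowhere but r8c5. So r8c5=5.
Step 33. [r8c8∈{3,4}] row 8 places 4 nowhere but r8c8, so r8c8=4.
Step 34. [r8c7∈{6}] r8c7's peers cover all but 6 ⇒ r8c7=6.
Step 35. [r7c1∈{4,5}] across row 7, 5 lands solely at r7c1 ⇒ r7c1=5.
Step 36. [r7c6∈{1,4}] across row 7, 4 lands solely at r7c6, so r7c6=4.
Step 37. [r9c8∈{1,3}] 3 has one home in col 8: r9c8. So r9c8=3.
Step 38. [r6c6∈{5}] r6c6's peers cover all but 5 ⇒ r6c6=5.
Step 39. [r7c8∈{1}] r7c8 is down to just 1 ⇒ r7c8=1.
Step 40. [r4c6∈{2}] r4c6 is down to just 2, so r4c6=2.
Step 41. [r1c3∈{8}] r1c3's peers cover all but 8. So r1c3=8.
Step 42. [r9c2∈{6}] r9c2's peers cover all but 6. So r9c2=6.
Step 43. [r9c3∈{9}] r9c3's peers cover all but 9, so r9c3=9.
Step 44. [r9c7∈{5}] nothing but 5 survives at r9c7, so r9c7=5.
Step 45. [r1c8∈{2}] r1c8's peers cover all but 2 ⇒ r1c8=2.
Step 46. [r3c9∈{3}] r3c9's peers cover all but 3 ⇒ r3c9=3.
Step 47. [r5c6∈{3}] r5c6's peers cover all but 3. So r5c6=3.
Step 48. [r5c5∈{4}] r5c5 has the single candidate 4. So r5c5=4.
Step 49. [r8c2∈{3}] r8c2 is down to just 3, so r8c2=3.
Step 50. [r9c6∈{1}] r9c6 has the single candidate 1. So r9c6=1.
Step 51. [r2c6∈{9}] r2c6 is down to just 9, so r2c6=9.
Step 52. [r3c4∈{5}] r3c4's peers cover all but 5. So r3c4=5.
Step 53. [r1c7∈{9}] only 9 remains possible at r1c7, so r1c7=9.
Step 54. [r9c1∈{4}] r9c1's peers cover all but 4 ⇒ r9c1=4.
Step 55. [r4c3∈{7}] nothing but 7 survives at r4c3. So r4c3=7.

Answer: 3 1 8 4 7 6 9 2 5 / 6 2 5 1 3 9 7 8 4 / 7 9 4 5 2 8 1 6 3 / 1 4 7 6 9 2 3 5 8 / 9 5 6 8 4 3 2 7 1 / 2 8 3 7 1 5 4 9 6 / 5 7 2 3 6 4 8 1 9 / 8 3 1 9 5 7 6 4 2 / 4 6 9 2 8 1 5 3 7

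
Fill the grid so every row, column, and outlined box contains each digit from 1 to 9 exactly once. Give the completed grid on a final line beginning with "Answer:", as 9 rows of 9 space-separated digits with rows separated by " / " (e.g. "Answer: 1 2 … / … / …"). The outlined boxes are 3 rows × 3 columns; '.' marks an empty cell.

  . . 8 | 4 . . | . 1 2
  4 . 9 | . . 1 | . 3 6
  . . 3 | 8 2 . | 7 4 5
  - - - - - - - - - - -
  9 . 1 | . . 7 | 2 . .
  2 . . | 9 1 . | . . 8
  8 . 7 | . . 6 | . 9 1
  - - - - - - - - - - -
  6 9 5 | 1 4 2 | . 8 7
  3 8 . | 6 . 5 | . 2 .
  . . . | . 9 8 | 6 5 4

Step 1. [r4c2∈{3,4,5,6}] in row 4, 4 fits only at r4c2. So r4c2=4.
Step 2. [r4c9∈{3}] r4c9 is down to just 3 ⇒ r4c9=3.
Step 3. [r1c1∈{5,7}] 5 has one home in col 1: r1c1. So r1c1=5.
Step 4. [r4c4∈{5}] r4c4's peers cover all but 5. So r4c4=5.
Step 5. [r6c5∈{3}] r6c5 has the single candidate 3 ⇒ r6c5=3.
Step 6. [r2c4∈{7}] r2c4 is down to just 7, so r2c4=7.
Step 7. [r3c2∈{1,6}] across row 3, 6 lands solely at r3c2 ⇒ r3c2=6.
Step 8. [r9c2∈{1,2,7}] 1 has one home in col 2: r9c2. So r9c2=1.
Step 9. [r1c7∈{9}] r1c7 is down to just 9 ⇒ r1c7=9.
Step 10. [r6c2∈{5}] only 5 remains possible at r6c2, so r6c2=5.
Step 11. [r5c8∈{6,7}] in row 5, 7 fits only at r5c8, so r5c8=7.
Step 12. [r5c7∈{4,5}] in row 5, 5 fits only at r5c7, so r5c7=5.
Step 13. [r9c1∈{7}] r9c1's peers cover all but 7, so r9c1=7.
Step 14. [r2c2∈{2}] nothing but 2 survives at r2c2 ⇒ r2c2=2.
Step 15. [r7c7∈{3}] r7c7 is down to just 3 ⇒ r7c7=3.
Step 16. [r1c2∈{7}] nothing but 7 survives at r1c2 ⇒ r1c2=7.
Step 17. [r4c8∈{6}] nothing but 6 survives at r4c8, so r4c8=6.
Step 18. [r2c5∈{5}] r2c5's peers cover all but 5. So r2c5=5.
Step 19. [r3c6∈{9}] only 9 remains possible at r3c6 ⇒ r3c6=9.
Step 20. [r5c3∈{6}] r5c3's peers cover all but 6. So r5c3=6.
Step 21. [r9c4∈{3}] r9c4's peers cover all but 3 ⇒ r9c4=3.
Step 22. [r8c7∈{1}] nothing but 1 survives at r8c7, so r8c7=1.
Step 23. [r1c5∈{6}] r1c5's peers cover all but 6, so r1c5=6.
Step 24. [r4c5∈{8}] nothing but 8 survives at r4c5 ⇒ r4c5=8.
Step 25. [r8c3∈{4}] r8c3 has the single candidate 4. So r8c3=4.
Step 26. [r8c5∈{7}] only 7 remains possible at r8c5. So r8c5=7.
Step 27. [r5c2∈{3}] only 3 remains possible at r5c2. So r5c2=3.
Step 28. [r6c7∈{4}] nothing but 4 survives at r6c7 ⇒ r6c7=4.
Step 29. [r8c9∈{9}] nothing but 9 survives at r8c9 ⇒ r8c9=9.
Step 30. [r6c4∈{2}] r6c4's peers cover all but 2. So r6c4=2.
Step 31. [r9c3∈{2}] r9c3 is down to just 2. So r9c3=2.
Step 32. [r1c6∈{3}] only 3 remains possible at r1c6. So r1c6=3.
Step 33. [r3c1∈{1}] only 1 remains possible at r3c1 ⇒ r3c1=1.
Step 34. [r2c7∈{8}] r2c7 has the single candidate 8 ⇒ r2c7=8.
Step 35. [r5c6∈{4}] r5c6 has the single candidate 4. So r5c6=4.

Answer: 5 7 8 4 6 3 9 1 2 / 4 2 9 7 5 1 8 3 6 / 1 6 3 8 2 9 7 4 5 / 9 4 1 5 8 7 2 6 3 / 2 3 6 9 1 4 5 7 8 / 8 5 7 2 3 6 4 9 1 / 6 9 5 1 4 2 3 8 7 / 3 8 4 6 7 5 1 2 9 / 7 1 2 3 9 8 6 5 4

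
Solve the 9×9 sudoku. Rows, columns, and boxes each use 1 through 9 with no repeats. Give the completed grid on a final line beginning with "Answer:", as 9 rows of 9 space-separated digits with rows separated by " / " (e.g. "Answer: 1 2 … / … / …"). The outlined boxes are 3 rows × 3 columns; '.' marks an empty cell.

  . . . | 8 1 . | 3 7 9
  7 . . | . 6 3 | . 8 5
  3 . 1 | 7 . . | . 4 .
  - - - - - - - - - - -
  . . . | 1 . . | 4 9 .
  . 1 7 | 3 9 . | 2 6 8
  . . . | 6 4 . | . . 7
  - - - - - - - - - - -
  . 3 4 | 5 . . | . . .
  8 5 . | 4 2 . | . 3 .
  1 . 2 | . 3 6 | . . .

Step 1. [r5c6∈{5}] nothing but 5 survives at r5c6 ⇒ r5c6=5.
Step 2. [r3c2∈{2,6,8,9}] r3c2 is the only open cell in row 3 admitting 8. So r3c2=8.
Step 3. [r9c4∈{9}] r9c4 is down to just 9 ⇒ r9c4=9.
Step 4. [r2c2∈{2,4,9}] r2c2 is the only open cell in row 2 admitting 4. So r2c2=4.
Step 5. [r6c3∈{3,5,8,9}] across row 6, 3 lands solely at r6c3 ⇒ r6c3=3.
Step 6. [r4c3∈{5,6,8}] in col 3, 8 fits only at r4c3. So r4c3=8.
Step 7. [r4c1∈{2,5,6}] 5 has one home in row 4: r4c1 ⇒ r4c1=5.
Step 8. [r3c9∈{2,6}] r3c9 is the only open cell in box 3 admitting 2. So r3c9=2.
Step 9. [r7c5∈{7,8}] across col 5, 8 lands solely at r7c5, so r7c5=8.
Step 10. [r2c7∈{1}] r2c7 is down to just 1 ⇒ r2c7=1.
Step 11. [r9c8∈{5}] only 5 remains possible at r9c8 ⇒ r9c8=5.
Step 12. [r6c2∈{2,9}] col 2 places 9 nowhere but r6c2. So r6c2=9.
Step 13. [r7c1∈{6,9}] 9 has one home in col 1: r7c1, so r7c1=9.
Step 14. [r6c1∈{2}] nothing but 2 survives at r6c1. So r6c1=2.
Step 15. [r8c3∈{6}] r8c3 is down to just 6. So r8c3=6.
Step 16. [r8c9∈{1}] nothing but 1 survives at r8c9 ⇒ r8c9=1.
Step 17. [r8c6∈{7}] nothing but 7 survives at r8c6. So r8c6=7.
Step 18. [r1c2∈{2,6}] in col 2, 2 fits only at r1c2. So r1c2=2.
Step 19. [r7c7∈{6,7}] in row 7, 7 fits only at r7c7, so r7c7=7.
Step 20. [r4c2∈{6}] r4c2's peers cover all but 6. So r4c2=6.
Step 21. [r6c6∈{8}] nothing but 8 survives at r6c6. So r6c6=8.
Step 22. [r2c3∈{9}] r2c3's peers cover all but 9 ⇒ r2c3=9.
Step 23. [r3c5∈{5}] r3c5 is down to just 5. So r3c5=5.
Step 24. [r3c6∈{9}] only 9 remains possible at r3c6 ⇒ r3c6=9.
Step 25. [r3c7∈{6}] r3c7 has the single candidate 6 ⇒ r3c7=6.
Step 26. [r9c2∈{7}] r9c2 is down to just 7 ⇒ r9c2=7.
Step 27. [r9c7∈{8}] r9c7 has the single candidate 8. So r9c7=8.
Step 28. [r9c9∈{4}] nothing but 4 survives at r9c9. So r9c9=4.
Step 29. [r2c4∈{2}] nothing but 2 survives at r2c4, so r2c4=2.
Step 30. [r6c8∈{1}] r6c8 has the single candidate 1, so r6c8=1.
Step 31. [r4c9∈{3}] r4c9 has the single candidate 3 ⇒ r4c9=3.
Step 32. [r8c7∈{9}] r8c7's peers cover all but 9. So r8c7=9.
Step 33. [r4c5∈{7}] r4c5's peers cover all but 7, so r4c5=7.
Step 34. [r7c9∈{6}] r7c9 is down to just 6 ⇒ r7c9=6.
Step 35. [r6c7∈{5}] r6c7's peers cover all but 5. So r6c7=5.
Step 36. [r1c6∈{4}] nothing but 4 survives at r1c6 ⇒ r1c6=4.
Step 37. [r1c1∈{6}] only 6 remains possible at r1c1 ⇒ r1c1=6.
Step 38. [r4c6∈{2}] r4c6 has the single candidate 2 ⇒ r4c6=2.
Step 39. [r7c8∈{2}] only 2 remains possible at r7c8. So r7c8=2.
Step 40. [r1c3∈{5}] nothing but 5 survives at r1c3. So r1c3=5.
Step 41. [r5c1∈{4}] r5c1's peers cover all but 4, so r5c1=4.
Step 42. [r7c6∈{1}] r7c6 is down to just 1, so r7c6=1.

Answer: 6 2 5 8 1 4 3 7 9 / 7 4 9 2 6 3 1 8 5 / 3 8 1 7 5 9 6 4 2 / 5 6 8 1 7 2 4 9 3 / 4 1 7 3 9 5 2 6 8 / 2 9 3 6 4 8 5 1 7 / 9 3 4 5 8 1 7 2 6 / 8 5 6 4 2 7 9 3 1 / 1 7 2 9 3 6 8 5 4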